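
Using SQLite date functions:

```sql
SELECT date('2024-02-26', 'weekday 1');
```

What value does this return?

`weekday 1` advances to the next Monday; 2024-02-26 is already a Monday, so it stays at 2024-02-26.

2024-02-26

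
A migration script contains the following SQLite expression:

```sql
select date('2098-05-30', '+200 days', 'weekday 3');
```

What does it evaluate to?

2098-12-17

Applying '+200 days' to 2098-05-30: counting 200 days forward gives 2098-12-16.
`weekday 3` advances to the next Wednesday; 2098-12-16 is a Tuesday, so it moves forward to 2098-12-17.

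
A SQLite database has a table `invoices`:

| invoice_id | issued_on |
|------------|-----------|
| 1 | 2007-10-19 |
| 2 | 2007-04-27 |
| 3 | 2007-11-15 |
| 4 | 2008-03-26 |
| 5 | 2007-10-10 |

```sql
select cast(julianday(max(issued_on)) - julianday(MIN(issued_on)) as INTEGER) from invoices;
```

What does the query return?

MIN = 2007-04-27, MAX = 2008-03-26.
3 days remain in April 2007 after the 27th (30 − 27).
Full months from May 2007 through February 2008 contribute their day counts.
Then 26 days into March 2008.
Total: 3 + 31 + 30 + 31 + 31 + 30 + 31 + 30 + 31 + 31 + 29 + 26 = 334.

334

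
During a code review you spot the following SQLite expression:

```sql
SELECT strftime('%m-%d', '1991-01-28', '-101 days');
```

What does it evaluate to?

First apply '-101 days': 1991-01-28 → 1990-10-19.
`%m-%d` extracts the month-day: 10-19.

10-19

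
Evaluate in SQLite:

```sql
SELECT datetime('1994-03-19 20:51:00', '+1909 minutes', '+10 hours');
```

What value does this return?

1994-03-21 14:40:00

1909 minutes = 31h 49m; +1909 minutes from 1994-03-19 20:51:00 is 1994-03-21 04:40:00 (crosses midnight).
+10 hours from 1994-03-21 04:40:00 is 1994-03-21 14:40:00.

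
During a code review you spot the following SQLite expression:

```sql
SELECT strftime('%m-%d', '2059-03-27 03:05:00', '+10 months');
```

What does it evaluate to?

First apply '+10 months': 2059-03-27 03:05:00 → 2060-01-27 03:05:00.
`%m-%d` extracts the month-day: 01-27.

01-27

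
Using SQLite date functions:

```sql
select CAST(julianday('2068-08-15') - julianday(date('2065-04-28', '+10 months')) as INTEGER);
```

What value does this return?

899

Adding +10 months to 2065-04-28 gives 2066-02-28.
0 days remain in February 2066 after the 28th (28 − 28).
Full months from March 2066 through July 2068 contribute their day counts.
Then 15 days into August 2068.
Total: 0 + 31 + 30 + 31 + 30 + 31 + 31 + 30 + 31 + 30 + 31 + 31 + 28 + 31 + 30 + 31 + 30 + 31 + 31 + 30 + 31 + 30 + 31 + 31 + 29 + 31 + 30 + 31 + 30 + 31 + 15 = 899.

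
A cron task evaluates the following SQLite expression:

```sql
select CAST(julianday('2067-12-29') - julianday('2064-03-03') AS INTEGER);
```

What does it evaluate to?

1396

28 days remain in March 2064 after the 3rd (31 − 3).
Full months from April 2064 through November 2067 contribute their day counts.
Then 29 days into December 2067.
Total: 28 + 30 + 31 + 30 + 31 + 31 + 30 + 31 + 30 + 31 + 31 + 28 + 31 + 30 + 31 + 30 + 31 + 31 + 30 + 31 + 30 + 31 + 31 + 28 + 31 + 30 + 31 + 30 + 31 + 31 + 30 + 31 + 30 + 31 + 31 + 28 + 31 + 30 + 31 + 30 + 31 + 31 + 30 + 31 + 30 + 29 = 1396.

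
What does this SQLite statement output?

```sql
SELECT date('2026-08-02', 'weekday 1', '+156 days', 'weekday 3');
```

2027-01-06

`weekday 1` advances to the next Monday; 2026-08-02 is a Sunday, so it moves forward to 2026-08-03.
Applying '+156 days' to 2026-08-03: counting 156 days forward gives 2027-01-06.
`weekday 3` advances to the next Wednesday; 2027-01-06 is already a Wednesday, so it stays at 2027-01-06.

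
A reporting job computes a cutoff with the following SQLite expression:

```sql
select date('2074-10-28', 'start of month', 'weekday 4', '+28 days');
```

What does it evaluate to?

2074-11-01

`start of month` rewinds 2074-10-28 to 2074-10-01.
`weekday 4` advances to the next Thursday; 2074-10-01 is a Monday, so it moves forward to 2074-10-04.
October 2074 has 31 days; 27 remain after the 4th, so 28 days reach 2074-11-01.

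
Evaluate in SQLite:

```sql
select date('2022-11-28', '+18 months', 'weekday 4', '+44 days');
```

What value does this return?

Adding +18 months to 2022-11-28 gives 2024-05-28.
`weekday 4` advances to the next Thursday; 2024-05-28 is a Tuesday, so it moves forward to 2024-05-30.
Applying '+44 days' to 2024-05-30: counting 44 days forward gives 2024-07-13.

2024-07-13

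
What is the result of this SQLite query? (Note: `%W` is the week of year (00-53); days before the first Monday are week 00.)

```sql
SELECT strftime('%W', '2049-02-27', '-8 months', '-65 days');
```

16

First apply '-8 months', '-65 days': 2049-02-27 → 2048-04-23.
2048-04-23 is a Thursday. SQLite's %W counts Mondays since the year started; the result is 16.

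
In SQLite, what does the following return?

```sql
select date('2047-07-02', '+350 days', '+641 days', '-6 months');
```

Applying '+350 days' to 2047-07-02: counting 350 days forward gives 2048-06-16.
Applying '+641 days' to 2048-06-16: counting 641 days forward gives 2050-03-19.
Adding -6 months to 2050-03-19 gives 2049-09-19.

2049-09-19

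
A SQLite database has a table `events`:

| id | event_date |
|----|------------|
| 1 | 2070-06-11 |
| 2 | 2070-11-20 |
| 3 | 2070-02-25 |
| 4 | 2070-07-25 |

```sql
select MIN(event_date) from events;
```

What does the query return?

2070-02-25

MIN over {2070-02-25, 2070-06-11, 2070-07-25, 2070-11-20}.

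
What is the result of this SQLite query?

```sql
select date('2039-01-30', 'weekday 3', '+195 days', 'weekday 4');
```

2039-08-18

`weekday 3` advances to the next Wednesday; 2039-01-30 is a Sunday, so it moves forward to 2039-02-02.
Applying '+195 days' to 2039-02-02: counting 195 days forward gives 2039-08-16.
`weekday 4` advances to the next Thursday; 2039-08-16 is a Tuesday, so it moves forward to 2039-08-18.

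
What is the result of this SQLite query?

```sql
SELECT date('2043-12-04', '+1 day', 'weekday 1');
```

2043-12-07

Advancing 1 more day within December lands on 2043-12-05.
`weekday 1` advances to the next Monday; 2043-12-05 is a Saturday, so it moves forward to 2043-12-07.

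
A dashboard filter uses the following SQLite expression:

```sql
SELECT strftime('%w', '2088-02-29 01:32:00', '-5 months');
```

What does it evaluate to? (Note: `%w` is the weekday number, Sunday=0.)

1

First apply '-5 months': 2088-02-29 01:32:00 → 2087-09-29 01:32:00.
2087-09-29 is a Monday; with Sunday=0 that is 1.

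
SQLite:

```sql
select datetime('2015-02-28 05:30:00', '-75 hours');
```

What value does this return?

2015-02-25 02:30:00

-75 hours from 2015-02-28 05:30:00 is 2015-02-25 02:30:00 (crosses midnight).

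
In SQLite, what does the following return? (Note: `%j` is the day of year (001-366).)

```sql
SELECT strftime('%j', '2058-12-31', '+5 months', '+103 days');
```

254

First apply '+5 months', '+103 days': 2058-12-31 → 2059-09-11.
Day-of-year for 2059-09-11: days since 2059-01-01 inclusive = 254, zero-padded to 254.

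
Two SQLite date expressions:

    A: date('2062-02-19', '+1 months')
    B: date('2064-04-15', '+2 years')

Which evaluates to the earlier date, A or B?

A = 2062-03-19.
B = 2066-04-15.
A is earlier.

A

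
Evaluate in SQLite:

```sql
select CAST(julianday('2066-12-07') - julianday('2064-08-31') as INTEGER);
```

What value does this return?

828

0 days remain in August 2064 after the 31st (31 − 31).
Full months from September 2064 through November 2066 contribute their day counts.
Then 7 days into December 2066.
Total: 0 + 30 + 31 + 30 + 31 + 31 + 28 + 31 + 30 + 31 + 30 + 31 + 31 + 30 + 31 + 30 + 31 + 31 + 28 + 31 + 30 + 31 + 30 + 31 + 31 + 30 + 31 + 30 + 7 = 828.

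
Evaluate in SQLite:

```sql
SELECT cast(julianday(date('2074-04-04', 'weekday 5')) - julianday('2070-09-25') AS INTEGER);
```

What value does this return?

`weekday 5` advances to the next Friday; 2074-04-04 is a Wednesday, so it moves forward to 2074-04-06.
5 days remain in September 2070 after the 25th (30 − 25).
Full months from October 2070 through March 2074 contribute their day counts.
Then 6 days into April 2074.
Total: 5 + 31 + 30 + 31 + 31 + 28 + 31 + 30 + 31 + 30 + 31 + 31 + 30 + 31 + 30 + 31 + 31 + 29 + 31 + 30 + 31 + 30 + 31 + 31 + 30 + 31 + 30 + 31 + 31 + 28 + 31 + 30 + 31 + 30 + 31 + 31 + 30 + 31 + 30 + 31 + 31 + 28 + 31 + 6 = 1289.

1289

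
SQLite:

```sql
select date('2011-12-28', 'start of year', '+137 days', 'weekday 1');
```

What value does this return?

2011-05-23

`start of year` rewinds 2011-12-28 to 2011-01-01.
Applying '+137 days' to 2011-01-01: counting 137 days forward gives 2011-05-18.
`weekday 1` advances to the next Monday; 2011-05-18 is a Wednesday, so it moves forward to 2011-05-23.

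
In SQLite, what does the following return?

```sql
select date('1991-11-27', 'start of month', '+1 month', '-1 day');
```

1991-11-30

`start of month` rewinds 1991-11-27 to 1991-11-01.
Adding +1 month to 1991-11-01 gives 1991-12-01.
Going back 1 day from 1991-12-01 reaches 1991-11-30 (last day of November, 30 days).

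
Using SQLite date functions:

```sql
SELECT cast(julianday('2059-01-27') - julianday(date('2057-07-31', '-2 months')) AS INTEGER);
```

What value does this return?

606

Adding -2 months to 2057-07-31 gives 2057-05-31.
0 days remain in May 2057 after the 31st (31 − 31).
Full months from June 2057 through December 2058 contribute their day counts.
Then 27 days into January 2059.
Total: 0 + 30 + 31 + 31 + 30 + 31 + 30 + 31 + 31 + 28 + 31 + 30 + 31 + 30 + 31 + 31 + 30 + 31 + 30 + 31 + 27 = 606.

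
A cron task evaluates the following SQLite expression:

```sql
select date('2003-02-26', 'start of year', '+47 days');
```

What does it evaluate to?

`start of year` rewinds 2003-02-26 to 2003-01-01.
Applying '+47 days' to 2003-01-01: counting 47 days forward gives 2003-02-17.

2003-02-17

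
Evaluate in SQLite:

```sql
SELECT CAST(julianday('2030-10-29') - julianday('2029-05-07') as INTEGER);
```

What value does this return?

540

24 days remain in May 2029 after the 7th (31 − 7).
Full months from June 2029 through September 2030 contribute their day counts.
Then 29 days into October 2030.
Total: 24 + 30 + 31 + 31 + 30 + 31 + 30 + 31 + 31 + 28 + 31 + 30 + 31 + 30 + 31 + 31 + 30 + 29 = 540.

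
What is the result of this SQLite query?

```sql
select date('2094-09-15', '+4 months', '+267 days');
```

2095-10-09

Adding +4 months to 2094-09-15 gives 2095-01-15.
Applying '+267 days' to 2095-01-15: counting 267 days forward gives 2095-10-09.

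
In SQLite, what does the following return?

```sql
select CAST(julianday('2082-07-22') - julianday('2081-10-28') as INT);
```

267

3 days remain in October 2081 after the 28th (31 − 28).
Full months from November 2081 through June 2082 contribute their day counts.
Then 22 days into July 2082.
Total: 3 + 30 + 31 + 31 + 28 + 31 + 30 + 31 + 30 + 22 = 267.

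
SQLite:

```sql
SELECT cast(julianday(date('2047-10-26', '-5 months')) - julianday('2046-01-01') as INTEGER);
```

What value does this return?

510

Adding -5 months to 2047-10-26 gives 2047-05-26.
30 days remain in January 2046 after the 1st (31 − 1).
Full months from February 2046 through April 2047 contribute their day counts.
Then 26 days into May 2047.
Total: 30 + 28 + 31 + 30 + 31 + 30 + 31 + 31 + 30 + 31 + 30 + 31 + 31 + 28 + 31 + 30 + 26 = 510.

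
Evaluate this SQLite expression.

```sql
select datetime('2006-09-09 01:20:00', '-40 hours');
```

2006-09-07 09:20:00

-40 hours from 2006-09-09 01:20:00 is 2006-09-07 09:20:00 (crosses midnight).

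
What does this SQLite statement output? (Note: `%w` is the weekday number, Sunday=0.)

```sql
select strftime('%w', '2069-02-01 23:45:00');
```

5

2069-02-01 is a Friday; with Sunday=0 that is 5.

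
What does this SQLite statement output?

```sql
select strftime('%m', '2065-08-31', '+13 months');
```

10

First apply '+13 months': 2065-08-31 → 2066-10-01.
`%m` extracts the 2-digit month (01-12): 10.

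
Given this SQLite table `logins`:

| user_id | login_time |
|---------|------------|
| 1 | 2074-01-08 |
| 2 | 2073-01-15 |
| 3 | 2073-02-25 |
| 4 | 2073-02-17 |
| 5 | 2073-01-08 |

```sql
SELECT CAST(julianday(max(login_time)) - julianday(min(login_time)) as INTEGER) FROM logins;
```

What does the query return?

365

MIN = 2073-01-08, MAX = 2074-01-08.
23 days remain in January 2073 after the 8th (31 − 8).
Full months from February 2073 through December 2073 contribute their day counts.
Then 8 days into January 2074.
Total: 23 + 28 + 31 + 30 + 31 + 30 + 31 + 31 + 30 + 31 + 30 + 31 + 8 = 365.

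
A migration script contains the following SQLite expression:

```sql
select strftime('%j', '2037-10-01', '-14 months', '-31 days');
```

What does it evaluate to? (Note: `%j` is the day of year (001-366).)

First apply '-14 months', '-31 days': 2037-10-01 → 2036-07-01.
Day-of-year for 2036-07-01: days since 2036-01-01 inclusive = 183, zero-padded to 183.

183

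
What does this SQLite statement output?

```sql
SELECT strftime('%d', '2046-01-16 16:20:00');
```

`%d` extracts the 2-digit day of month: 16.

16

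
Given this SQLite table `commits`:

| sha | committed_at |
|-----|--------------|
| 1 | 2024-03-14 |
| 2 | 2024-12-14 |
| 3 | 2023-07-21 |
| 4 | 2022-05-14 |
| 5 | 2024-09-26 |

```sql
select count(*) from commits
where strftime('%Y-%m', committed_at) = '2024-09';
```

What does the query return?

Rows with year-month 2024-09: 2024-09-26 → 1.

1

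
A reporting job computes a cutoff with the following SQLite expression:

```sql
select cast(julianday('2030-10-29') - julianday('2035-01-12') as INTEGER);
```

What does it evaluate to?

2 days remain in October 2030 after the 29th (31 − 29).
Full months from November 2030 through December 2034 contribute their day counts.
Then 12 days into January 2035.
Total: 2 + 30 + 31 + 31 + 28 + 31 + 30 + 31 + 30 + 31 + 31 + 30 + 31 + 30 + 31 + 31 + 29 + 31 + 30 + 31 + 30 + 31 + 31 + 30 + 31 + 30 + 31 + 31 + 28 + 31 + 30 + 31 + 30 + 31 + 31 + 30 + 31 + 30 + 31 + 31 + 28 + 31 + 30 + 31 + 30 + 31 + 31 + 30 + 31 + 30 + 31 + 12 = 1536.
The subtraction is earlier − later, so the result is −1536 → -1536.

-1536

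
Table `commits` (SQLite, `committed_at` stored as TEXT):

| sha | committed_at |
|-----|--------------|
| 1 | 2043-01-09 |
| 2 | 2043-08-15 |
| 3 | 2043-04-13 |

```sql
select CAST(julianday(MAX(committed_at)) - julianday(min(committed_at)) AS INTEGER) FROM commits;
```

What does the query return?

218

MIN = 2043-01-09, MAX = 2043-08-15.
22 days remain in January 2043 after the 9th (31 − 9).
Full months from February 2043 through July 2043 contribute their day counts.
Then 15 days into August 2043.
Total: 22 + 28 + 31 + 30 + 31 + 30 + 31 + 15 = 218.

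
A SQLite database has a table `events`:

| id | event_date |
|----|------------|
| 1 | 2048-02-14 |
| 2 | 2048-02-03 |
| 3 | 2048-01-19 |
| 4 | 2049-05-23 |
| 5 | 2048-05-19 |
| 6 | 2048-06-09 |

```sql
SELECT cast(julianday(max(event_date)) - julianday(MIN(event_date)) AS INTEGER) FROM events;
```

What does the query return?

MIN = 2048-01-19, MAX = 2049-05-23.
12 days remain in January 2048 after the 19th (31 − 19).
Full months from February 2048 through April 2049 contribute their day counts.
Then 23 days into May 2049.
Total: 12 + 29 + 31 + 30 + 31 + 30 + 31 + 31 + 30 + 31 + 30 + 31 + 31 + 28 + 31 + 30 + 23 = 490.

490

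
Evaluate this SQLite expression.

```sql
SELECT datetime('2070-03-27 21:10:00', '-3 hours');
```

2070-03-27 18:10:00

-3 hours from 2070-03-27 21:10:00 is 2070-03-27 18:10:00.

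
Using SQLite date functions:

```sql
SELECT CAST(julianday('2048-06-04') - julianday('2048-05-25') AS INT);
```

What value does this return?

10

6 days remain in May 2048 after the 25th (31 − 25).
Then 4 days into June 2048.
Total: 6 + 4 = 10.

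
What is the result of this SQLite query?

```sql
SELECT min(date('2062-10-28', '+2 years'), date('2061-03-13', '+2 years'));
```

date('2062-10-28', '+2 years') → 2064-10-28.
date('2061-03-13', '+2 years') → 2063-03-13.
Earlier of the two is 2063-03-13.

2063-03-13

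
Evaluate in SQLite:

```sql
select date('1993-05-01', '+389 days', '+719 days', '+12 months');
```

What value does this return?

Applying '+389 days' to 1993-05-01: counting 389 days forward gives 1994-05-25.
Applying '+719 days' to 1994-05-25: counting 719 days forward gives 1996-05-13.
Adding +12 months to 1996-05-13 gives 1997-05-13.

1997-05-13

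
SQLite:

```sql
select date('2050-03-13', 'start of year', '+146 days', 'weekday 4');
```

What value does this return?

2050-06-02

`start of year` rewinds 2050-03-13 to 2050-01-01.
Applying '+146 days' to 2050-01-01: counting 146 days forward gives 2050-05-27.
`weekday 4` advances to the next Thursday; 2050-05-27 is a Friday, so it moves forward to 2050-06-02.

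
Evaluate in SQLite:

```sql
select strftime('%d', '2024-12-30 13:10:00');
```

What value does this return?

30

`%d` extracts the 2-digit day of month: 30.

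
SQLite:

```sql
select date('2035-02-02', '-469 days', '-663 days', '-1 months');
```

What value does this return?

2031-11-28

Applying '-469 days' to 2035-02-02: counting 469 days back gives 2033-10-21.
Applying '-663 days' to 2033-10-21: counting 663 days back gives 2031-12-28.
Adding -1 month to 2031-12-28 gives 2031-11-28.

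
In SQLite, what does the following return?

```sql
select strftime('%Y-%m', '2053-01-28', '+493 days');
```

First apply '+493 days': 2053-01-28 → 2054-06-05.
`%Y-%m` extracts the year-month: 2054-06.

2054-06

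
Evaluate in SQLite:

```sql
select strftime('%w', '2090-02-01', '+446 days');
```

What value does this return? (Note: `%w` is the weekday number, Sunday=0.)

First apply '+446 days': 2090-02-01 → 2091-04-23.
2091-04-23 is a Monday; with Sunday=0 that is 1.

1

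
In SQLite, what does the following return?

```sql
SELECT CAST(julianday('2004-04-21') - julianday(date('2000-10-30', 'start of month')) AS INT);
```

1298

`start of month` rewinds 2000-10-30 to 2000-10-01.
30 days remain in October 2000 after the 1st (31 − 1).
Full months from November 2000 through March 2004 contribute their day counts.
Then 21 days into April 2004.
Total: 30 + 30 + 31 + 31 + 28 + 31 + 30 + 31 + 30 + 31 + 31 + 30 + 31 + 30 + 31 + 31 + 28 + 31 + 30 + 31 + 30 + 31 + 31 + 30 + 31 + 30 + 31 + 31 + 28 + 31 + 30 + 31 + 30 + 31 + 31 + 30 + 31 + 30 + 31 + 31 + 29 + 31 + 21 = 1298.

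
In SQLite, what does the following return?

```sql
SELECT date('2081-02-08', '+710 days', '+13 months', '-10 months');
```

Applying '+710 days' to 2081-02-08: counting 710 days forward gives 2083-01-19.
Adding +13 months to 2083-01-19 gives 2084-02-19.
Adding -10 months to 2084-02-19 gives 2083-04-19.

2083-04-19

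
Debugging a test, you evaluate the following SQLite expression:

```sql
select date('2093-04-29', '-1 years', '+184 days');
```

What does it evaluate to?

Adding -1 year to 2093-04-29 gives 2092-04-29.
Applying '+184 days' to 2092-04-29: counting 184 days forward gives 2092-10-30.

2092-10-30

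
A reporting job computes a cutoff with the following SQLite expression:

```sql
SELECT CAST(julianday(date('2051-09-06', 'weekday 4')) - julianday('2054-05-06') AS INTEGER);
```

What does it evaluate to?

`weekday 4` advances to the next Thursday; 2051-09-06 is a Wednesday, so it moves forward to 2051-09-07.
23 days remain in September 2051 after the 7th (30 − 7).
Full months from October 2051 through April 2054 contribute their day counts.
Then 6 days into May 2054.
Total: 23 + 31 + 30 + 31 + 31 + 29 + 31 + 30 + 31 + 30 + 31 + 31 + 30 + 31 + 30 + 31 + 31 + 28 + 31 + 30 + 31 + 30 + 31 + 31 + 30 + 31 + 30 + 31 + 31 + 28 + 31 + 30 + 6 = 972.
The subtraction is earlier − later, so the result is −972 → -972.

-972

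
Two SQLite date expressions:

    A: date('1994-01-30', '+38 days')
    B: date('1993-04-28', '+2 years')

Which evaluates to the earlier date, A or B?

A = 1994-03-09.
B = 1995-04-28.
A is earlier.

A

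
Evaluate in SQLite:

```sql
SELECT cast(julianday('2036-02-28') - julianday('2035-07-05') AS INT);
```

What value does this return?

238

26 days remain in July 2035 after the 5th (31 − 5).
Full months from August 2035 through January 2036 contribute their day counts.
Then 28 days into February 2036.
Total: 26 + 31 + 30 + 31 + 30 + 31 + 31 + 28 = 238.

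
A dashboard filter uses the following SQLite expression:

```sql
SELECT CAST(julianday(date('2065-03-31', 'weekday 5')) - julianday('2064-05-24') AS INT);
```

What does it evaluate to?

314

`weekday 5` advances to the next Friday; 2065-03-31 is a Tuesday, so it moves forward to 2065-04-03.
7 days remain in May 2064 after the 24th (31 − 24).
Full months from June 2064 through March 2065 contribute their day counts.
Then 3 days into April 2065.
Total: 7 + 30 + 31 + 31 + 30 + 31 + 30 + 31 + 31 + 28 + 31 + 3 = 314.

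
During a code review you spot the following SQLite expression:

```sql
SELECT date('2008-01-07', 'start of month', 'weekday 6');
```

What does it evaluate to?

`start of month` rewinds 2008-01-07 to 2008-01-01.
`weekday 6` advances to the next Saturday; 2008-01-01 is a Tuesday, so it moves forward to 2008-01-05.

2008-01-05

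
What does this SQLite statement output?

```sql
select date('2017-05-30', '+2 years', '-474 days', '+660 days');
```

2019-12-02

Adding +2 years to 2017-05-30 gives 2019-05-30.
Applying '-474 days' to 2019-05-30: counting 474 days back gives 2018-02-10.
Applying '+660 days' to 2018-02-10: counting 660 days forward gives 2019-12-02.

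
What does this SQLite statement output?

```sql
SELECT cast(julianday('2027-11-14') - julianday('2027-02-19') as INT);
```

9 days remain in February 2027 after the 19th (28 − 19).
Full months from March 2027 through October 2027 contribute their day counts.
Then 14 days into November 2027.
Total: 9 + 31 + 30 + 31 + 30 + 31 + 31 + 30 + 31 + 14 = 268.

268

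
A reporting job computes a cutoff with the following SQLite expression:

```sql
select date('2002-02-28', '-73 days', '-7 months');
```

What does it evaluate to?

2001-05-17

Applying '-73 days' to 2002-02-28: counting 73 days back gives 2001-12-17.
Adding -7 months to 2001-12-17 gives 2001-05-17.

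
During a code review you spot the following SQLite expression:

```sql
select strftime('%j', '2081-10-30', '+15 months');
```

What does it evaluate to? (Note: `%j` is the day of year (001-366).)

First apply '+15 months': 2081-10-30 → 2083-01-30.
Day-of-year for 2083-01-30: days since 2083-01-01 inclusive = 30, zero-padded to 030.

030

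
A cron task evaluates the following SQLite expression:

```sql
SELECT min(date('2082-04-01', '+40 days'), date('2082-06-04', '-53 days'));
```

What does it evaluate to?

2082-04-12

date('2082-04-01', '+40 days') → 2082-05-11.
date('2082-06-04', '-53 days') → 2082-04-12.
Earlier of the two is 2082-04-12.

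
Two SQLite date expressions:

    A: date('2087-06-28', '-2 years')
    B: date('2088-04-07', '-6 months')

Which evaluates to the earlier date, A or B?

A

A = 2085-06-28.
B = 2087-10-07.
A is earlier.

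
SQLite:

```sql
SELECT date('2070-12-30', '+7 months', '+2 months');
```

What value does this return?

Adding +7 months to 2070-12-30 gives 2071-07-30.
Adding +2 months to 2071-07-30 gives 2071-09-30.

2071-09-30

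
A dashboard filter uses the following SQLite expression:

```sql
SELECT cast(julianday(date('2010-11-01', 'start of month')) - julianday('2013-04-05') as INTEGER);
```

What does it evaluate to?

`start of month` rewinds 2010-11-01 to 2010-11-01.
29 days remain in November 2010 after the 1st (30 − 1).
Full months from December 2010 through March 2013 contribute their day counts.
Then 5 days into April 2013.
Total: 29 + 31 + 31 + 28 + 31 + 30 + 31 + 30 + 31 + 31 + 30 + 31 + 30 + 31 + 31 + 29 + 31 + 30 + 31 + 30 + 31 + 31 + 30 + 31 + 30 + 31 + 31 + 28 + 31 + 5 = 886.
The subtraction is earlier − later, so the result is −886 → -886.

-886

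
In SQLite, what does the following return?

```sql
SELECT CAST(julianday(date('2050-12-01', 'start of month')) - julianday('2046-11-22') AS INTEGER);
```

1470

`start of month` rewinds 2050-12-01 to 2050-12-01.
8 days remain in November 2046 after the 22nd (30 − 22).
Full months from December 2046 through November 2050 contribute their day counts.
Then 1 day into December 2050.
Total: 8 + 31 + 31 + 28 + 31 + 30 + 31 + 30 + 31 + 31 + 30 + 31 + 30 + 31 + 31 + 29 + 31 + 30 + 31 + 30 + 31 + 31 + 30 + 31 + 30 + 31 + 31 + 28 + 31 + 30 + 31 + 30 + 31 + 31 + 30 + 31 + 30 + 31 + 31 + 28 + 31 + 30 + 31 + 30 + 31 + 31 + 30 + 31 + 30 + 1 = 1470.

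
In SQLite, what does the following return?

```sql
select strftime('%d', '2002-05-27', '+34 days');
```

30

First apply '+34 days': 2002-05-27 → 2002-06-30.
`%d` extracts the 2-digit day of month: 30.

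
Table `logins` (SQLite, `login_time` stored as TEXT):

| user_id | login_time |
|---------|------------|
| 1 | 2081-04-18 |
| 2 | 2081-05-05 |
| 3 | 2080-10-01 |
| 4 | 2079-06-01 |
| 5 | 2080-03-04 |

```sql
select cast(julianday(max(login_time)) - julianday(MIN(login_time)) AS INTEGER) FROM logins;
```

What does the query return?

MIN = 2079-06-01, MAX = 2081-05-05.
29 days remain in June 2079 after the 1st (30 − 1).
Full months from July 2079 through April 2081 contribute their day counts.
Then 5 days into May 2081.
Total: 29 + 31 + 31 + 30 + 31 + 30 + 31 + 31 + 29 + 31 + 30 + 31 + 30 + 31 + 31 + 30 + 31 + 30 + 31 + 31 + 28 + 31 + 30 + 5 = 704.

704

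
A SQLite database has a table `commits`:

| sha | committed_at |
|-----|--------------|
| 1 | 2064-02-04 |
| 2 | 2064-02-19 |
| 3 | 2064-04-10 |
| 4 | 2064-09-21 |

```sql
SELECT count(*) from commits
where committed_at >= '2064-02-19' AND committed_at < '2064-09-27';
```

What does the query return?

3

Rows in [2064-02-19, 2064-09-27): 2064-02-19, 2064-04-10, 2064-09-21 → 3 rows.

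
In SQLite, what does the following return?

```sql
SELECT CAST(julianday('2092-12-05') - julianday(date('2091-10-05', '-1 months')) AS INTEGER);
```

457

Adding -1 month to 2091-10-05 gives 2091-09-05.
25 days remain in September 2091 after the 5th (30 − 5).
Full months from October 2091 through November 2092 contribute their day counts.
Then 5 days into December 2092.
Total: 25 + 31 + 30 + 31 + 31 + 29 + 31 + 30 + 31 + 30 + 31 + 31 + 30 + 31 + 30 + 5 = 457.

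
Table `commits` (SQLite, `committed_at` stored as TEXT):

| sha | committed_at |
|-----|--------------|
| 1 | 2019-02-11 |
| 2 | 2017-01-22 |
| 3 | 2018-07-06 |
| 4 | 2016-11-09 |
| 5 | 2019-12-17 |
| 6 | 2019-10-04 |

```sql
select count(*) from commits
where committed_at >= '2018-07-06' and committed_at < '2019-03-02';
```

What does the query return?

Rows in [2018-07-06, 2019-03-02): 2019-02-11, 2018-07-06 → 2 rows.

2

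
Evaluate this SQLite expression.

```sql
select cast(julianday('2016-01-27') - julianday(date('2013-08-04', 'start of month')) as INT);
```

`start of month` rewinds 2013-08-04 to 2013-08-01.
30 days remain in August 2013 after the 1st (31 − 1).
Full months from September 2013 through December 2015 contribute their day counts.
Then 27 days into January 2016.
Total: 30 + 30 + 31 + 30 + 31 + 31 + 28 + 31 + 30 + 31 + 30 + 31 + 31 + 30 + 31 + 30 + 31 + 31 + 28 + 31 + 30 + 31 + 30 + 31 + 31 + 30 + 31 + 30 + 31 + 27 = 909.

909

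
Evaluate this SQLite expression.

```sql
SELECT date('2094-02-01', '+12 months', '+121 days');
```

Adding +12 months to 2094-02-01 gives 2095-02-01.
Applying '+121 days' to 2095-02-01: counting 121 days forward gives 2095-06-02.

2095-06-02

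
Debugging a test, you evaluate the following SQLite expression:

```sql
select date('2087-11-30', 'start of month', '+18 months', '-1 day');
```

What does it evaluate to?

`start of month` rewinds 2087-11-30 to 2087-11-01.
Adding +18 months to 2087-11-01 gives 2089-05-01.
Going back 1 day from 2089-05-01 reaches 2089-04-30 (last day of April, 30 days).

2089-04-30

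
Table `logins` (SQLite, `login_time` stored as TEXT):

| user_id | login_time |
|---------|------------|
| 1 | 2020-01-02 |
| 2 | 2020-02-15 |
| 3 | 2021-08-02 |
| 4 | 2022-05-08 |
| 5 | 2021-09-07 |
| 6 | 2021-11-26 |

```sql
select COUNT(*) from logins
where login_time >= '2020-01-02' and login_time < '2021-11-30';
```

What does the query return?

5

Rows in [2020-01-02, 2021-11-30): 2020-01-02, 2020-02-15, 2021-08-02, 2021-09-07, 2021-11-26 → 5 rows.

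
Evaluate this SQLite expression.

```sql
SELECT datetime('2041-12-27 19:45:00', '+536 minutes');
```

2041-12-28 04:41:00

536 minutes = 8h 56m; +536 minutes from 2041-12-27 19:45:00 is 2041-12-28 04:41:00 (crosses midnight).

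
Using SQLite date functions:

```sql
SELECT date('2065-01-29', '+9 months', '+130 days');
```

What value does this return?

2066-03-08

Adding +9 months to 2065-01-29 gives 2065-10-29.
Applying '+130 days' to 2065-10-29: counting 130 days forward gives 2066-03-08.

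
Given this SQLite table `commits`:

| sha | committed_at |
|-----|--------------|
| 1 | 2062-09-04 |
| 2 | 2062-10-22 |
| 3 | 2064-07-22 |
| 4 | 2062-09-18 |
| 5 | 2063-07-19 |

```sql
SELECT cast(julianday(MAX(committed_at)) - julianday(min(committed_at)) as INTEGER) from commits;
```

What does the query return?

MIN = 2062-09-04, MAX = 2064-07-22.
26 days remain in September 2062 after the 4th (30 − 4).
Full months from October 2062 through June 2064 contribute their day counts.
Then 22 days into July 2064.
Total: 26 + 31 + 30 + 31 + 31 + 28 + 31 + 30 + 31 + 30 + 31 + 31 + 30 + 31 + 30 + 31 + 31 + 29 + 31 + 30 + 31 + 30 + 22 = 687.

687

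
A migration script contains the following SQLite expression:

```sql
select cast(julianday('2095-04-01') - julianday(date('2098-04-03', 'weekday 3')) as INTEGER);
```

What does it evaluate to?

`weekday 3` advances to the next Wednesday; 2098-04-03 is a Thursday, so it moves forward to 2098-04-09.
29 days remain in April 2095 after the 1st (30 − 1).
Full months from May 2095 through March 2098 contribute their day counts.
Then 9 days into April 2098.
Total: 29 + 31 + 30 + 31 + 31 + 30 + 31 + 30 + 31 + 31 + 29 + 31 + 30 + 31 + 30 + 31 + 31 + 30 + 31 + 30 + 31 + 31 + 28 + 31 + 30 + 31 + 30 + 31 + 31 + 30 + 31 + 30 + 31 + 31 + 28 + 31 + 9 = 1104.
The subtraction is earlier − later, so the result is −1104 → -1104.

-1104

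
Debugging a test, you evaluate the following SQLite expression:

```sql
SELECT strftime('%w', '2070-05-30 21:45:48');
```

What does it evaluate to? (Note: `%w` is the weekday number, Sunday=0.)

2070-05-30 is a Friday; with Sunday=0 that is 5.

5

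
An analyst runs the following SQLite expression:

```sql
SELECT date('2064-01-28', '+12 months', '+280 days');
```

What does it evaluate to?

Adding +12 months to 2064-01-28 gives 2065-01-28.
Applying '+280 days' to 2065-01-28: counting 280 days forward gives 2065-11-04.

2065-11-04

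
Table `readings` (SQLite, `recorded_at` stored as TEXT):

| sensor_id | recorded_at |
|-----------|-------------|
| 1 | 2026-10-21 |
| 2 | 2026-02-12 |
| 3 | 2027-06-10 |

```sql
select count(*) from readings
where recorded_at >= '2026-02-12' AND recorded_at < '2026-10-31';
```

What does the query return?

2

Rows in [2026-02-12, 2026-10-31): 2026-10-21, 2026-02-12 → 2 rows.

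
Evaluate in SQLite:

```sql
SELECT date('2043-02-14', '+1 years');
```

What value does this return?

2044-02-14

Adding +1 year to 2043-02-14 gives 2044-02-14.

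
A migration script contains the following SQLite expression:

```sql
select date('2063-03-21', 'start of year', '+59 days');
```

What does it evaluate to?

2063-03-01

`start of year` rewinds 2063-03-21 to 2063-01-01.
Applying '+59 days' to 2063-01-01: counting 59 days forward gives 2063-03-01.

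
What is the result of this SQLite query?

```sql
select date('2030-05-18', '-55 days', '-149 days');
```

2029-10-26

Applying '-55 days' to 2030-05-18: counting 55 days back gives 2030-03-24.
Applying '-149 days' to 2030-03-24: counting 149 days back gives 2029-10-26.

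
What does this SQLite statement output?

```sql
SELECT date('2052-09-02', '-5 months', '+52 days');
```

2052-05-24

Adding -5 months to 2052-09-02 gives 2052-04-02.
Applying '+52 days' to 2052-04-02: counting 52 days forward gives 2052-05-24.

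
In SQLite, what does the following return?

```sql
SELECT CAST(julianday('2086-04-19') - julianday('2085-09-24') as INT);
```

207

6 days remain in September 2085 after the 24th (30 − 24).
Full months from October 2085 through March 2086 contribute their day counts.
Then 19 days into April 2086.
Total: 6 + 31 + 30 + 31 + 31 + 28 + 31 + 19 = 207.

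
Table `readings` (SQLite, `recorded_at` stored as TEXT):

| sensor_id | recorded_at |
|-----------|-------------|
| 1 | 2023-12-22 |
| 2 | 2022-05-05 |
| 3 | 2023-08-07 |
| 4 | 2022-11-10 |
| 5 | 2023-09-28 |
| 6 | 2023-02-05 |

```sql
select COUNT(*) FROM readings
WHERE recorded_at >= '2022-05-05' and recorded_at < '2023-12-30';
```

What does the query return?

6

Rows in [2022-05-05, 2023-12-30): 2023-12-22, 2022-05-05, 2023-08-07, 2022-11-10, 2023-09-28, 2023-02-05 → 6 rows.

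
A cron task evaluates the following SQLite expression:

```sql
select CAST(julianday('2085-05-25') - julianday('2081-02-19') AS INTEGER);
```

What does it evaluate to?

1556

9 days remain in February 2081 after the 19th (28 − 19).
Full months from March 2081 through April 2085 contribute their day counts.
Then 25 days into May 2085.
Total: 9 + 31 + 30 + 31 + 30 + 31 + 31 + 30 + 31 + 30 + 31 + 31 + 28 + 31 + 30 + 31 + 30 + 31 + 31 + 30 + 31 + 30 + 31 + 31 + 28 + 31 + 30 + 31 + 30 + 31 + 31 + 30 + 31 + 30 + 31 + 31 + 29 + 31 + 30 + 31 + 30 + 31 + 31 + 30 + 31 + 30 + 31 + 31 + 28 + 31 + 30 + 25 = 1556.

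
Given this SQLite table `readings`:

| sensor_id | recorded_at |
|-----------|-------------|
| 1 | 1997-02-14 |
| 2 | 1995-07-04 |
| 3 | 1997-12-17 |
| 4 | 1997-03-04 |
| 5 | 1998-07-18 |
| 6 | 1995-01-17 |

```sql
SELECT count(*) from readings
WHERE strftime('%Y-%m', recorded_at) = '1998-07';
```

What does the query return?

1

Rows with year-month 1998-07: 1998-07-18 → 1.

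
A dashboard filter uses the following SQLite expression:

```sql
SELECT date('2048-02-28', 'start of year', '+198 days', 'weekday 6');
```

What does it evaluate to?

`start of year` rewinds 2048-02-28 to 2048-01-01.
Applying '+198 days' to 2048-01-01: counting 198 days forward gives 2048-07-17.
`weekday 6` advances to the next Saturday; 2048-07-17 is a Friday, so it moves forward to 2048-07-18.

2048-07-18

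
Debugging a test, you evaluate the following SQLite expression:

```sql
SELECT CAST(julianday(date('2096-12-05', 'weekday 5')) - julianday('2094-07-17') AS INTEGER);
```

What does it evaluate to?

`weekday 5` advances to the next Friday; 2096-12-05 is a Wednesday, so it moves forward to 2096-12-07.
14 days remain in July 2094 after the 17th (31 − 17).
Full months from August 2094 through November 2096 contribute their day counts.
Then 7 days into December 2096.
Total: 14 + 31 + 30 + 31 + 30 + 31 + 31 + 28 + 31 + 30 + 31 + 30 + 31 + 31 + 30 + 31 + 30 + 31 + 31 + 29 + 31 + 30 + 31 + 30 + 31 + 31 + 30 + 31 + 30 + 7 = 874.

874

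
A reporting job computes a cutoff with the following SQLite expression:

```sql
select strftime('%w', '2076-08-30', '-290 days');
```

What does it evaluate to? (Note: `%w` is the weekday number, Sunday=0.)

4

First apply '-290 days': 2076-08-30 → 2075-11-14.
2075-11-14 is a Thursday; with Sunday=0 that is 4.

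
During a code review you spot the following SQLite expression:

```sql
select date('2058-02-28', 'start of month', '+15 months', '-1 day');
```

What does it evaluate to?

2059-04-30

`start of month` rewinds 2058-02-28 to 2058-02-01.
Adding +15 months to 2058-02-01 gives 2059-05-01.
Going back 1 day from 2059-05-01 reaches 2059-04-30 (last day of April, 30 days).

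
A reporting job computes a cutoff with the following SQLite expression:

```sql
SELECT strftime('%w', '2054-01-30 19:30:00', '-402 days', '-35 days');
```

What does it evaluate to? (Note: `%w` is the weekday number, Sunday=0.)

First apply '-402 days', '-35 days': 2054-01-30 19:30:00 → 2052-11-19 19:30:00.
2052-11-19 is a Tuesday; with Sunday=0 that is 2.

2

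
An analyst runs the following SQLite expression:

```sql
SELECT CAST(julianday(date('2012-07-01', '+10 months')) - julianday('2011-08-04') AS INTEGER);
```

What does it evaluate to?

636

Adding +10 months to 2012-07-01 gives 2013-05-01.
27 days remain in August 2011 after the 4th (31 − 4).
Full months from September 2011 through April 2013 contribute their day counts.
Then 1 day into May 2013.
Total: 27 + 30 + 31 + 30 + 31 + 31 + 29 + 31 + 30 + 31 + 30 + 31 + 31 + 30 + 31 + 30 + 31 + 31 + 28 + 31 + 30 + 1 = 636.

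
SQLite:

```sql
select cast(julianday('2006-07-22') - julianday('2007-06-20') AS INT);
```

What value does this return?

-333

9 days remain in July 2006 after the 22nd (31 − 22).
Full months from August 2006 through May 2007 contribute their day counts.
Then 20 days into June 2007.
Total: 9 + 31 + 30 + 31 + 30 + 31 + 31 + 28 + 31 + 30 + 31 + 20 = 333.
The subtraction is earlier − later, so the result is −333 → -333.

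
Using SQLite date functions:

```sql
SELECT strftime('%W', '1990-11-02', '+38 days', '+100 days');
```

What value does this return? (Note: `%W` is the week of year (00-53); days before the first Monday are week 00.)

First apply '+38 days', '+100 days': 1990-11-02 → 1991-03-20.
1991-03-20 is a Wednesday. SQLite's %W counts Mondays since the year started; the result is 11.

11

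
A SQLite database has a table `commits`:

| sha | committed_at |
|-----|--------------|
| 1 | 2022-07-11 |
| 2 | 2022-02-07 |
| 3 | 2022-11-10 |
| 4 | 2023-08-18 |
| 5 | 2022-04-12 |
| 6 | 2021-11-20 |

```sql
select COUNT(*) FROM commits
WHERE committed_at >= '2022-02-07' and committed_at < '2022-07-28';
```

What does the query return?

Rows in [2022-02-07, 2022-07-28): 2022-07-11, 2022-02-07, 2022-04-12 → 3 rows.

3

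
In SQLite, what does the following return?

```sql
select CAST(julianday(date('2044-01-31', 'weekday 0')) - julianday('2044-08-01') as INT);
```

-183

`weekday 0` advances to the next Sunday; 2044-01-31 is already a Sunday, so it stays at 2044-01-31.
0 days remain in January 2044 after the 31st (31 − 31).
Full months from February 2044 through July 2044 contribute their day counts.
Then 1 day into August 2044.
Total: 0 + 29 + 31 + 30 + 31 + 30 + 31 + 1 = 183.
The subtraction is earlier − later, so the result is −183 → -183.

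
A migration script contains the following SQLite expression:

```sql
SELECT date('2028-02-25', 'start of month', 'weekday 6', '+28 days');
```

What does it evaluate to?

2028-03-04

`start of month` rewinds 2028-02-25 to 2028-02-01.
`weekday 6` advances to the next Saturday; 2028-02-01 is a Tuesday, so it moves forward to 2028-02-05.
February 2028 has 29 days; 24 remain after the 5th, so 25 days reach 2028-03-01.
Advancing 3 more days within March lands on 2028-03-04.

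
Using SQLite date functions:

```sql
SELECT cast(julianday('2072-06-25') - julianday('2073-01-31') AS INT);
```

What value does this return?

5 days remain in June 2072 after the 25th (30 − 25).
Full months from July 2072 through December 2072 contribute their day counts.
Then 31 days into January 2073.
Total: 5 + 31 + 31 + 30 + 31 + 30 + 31 + 31 = 220.
The subtraction is earlier − later, so the result is −220 → -220.

-220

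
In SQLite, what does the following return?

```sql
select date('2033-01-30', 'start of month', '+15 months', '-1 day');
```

2034-03-31

`start of month` rewinds 2033-01-30 to 2033-01-01.
Adding +15 months to 2033-01-01 gives 2034-04-01.
Going back 1 day from 2034-04-01 reaches 2034-03-31 (last day of March, 31 days).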